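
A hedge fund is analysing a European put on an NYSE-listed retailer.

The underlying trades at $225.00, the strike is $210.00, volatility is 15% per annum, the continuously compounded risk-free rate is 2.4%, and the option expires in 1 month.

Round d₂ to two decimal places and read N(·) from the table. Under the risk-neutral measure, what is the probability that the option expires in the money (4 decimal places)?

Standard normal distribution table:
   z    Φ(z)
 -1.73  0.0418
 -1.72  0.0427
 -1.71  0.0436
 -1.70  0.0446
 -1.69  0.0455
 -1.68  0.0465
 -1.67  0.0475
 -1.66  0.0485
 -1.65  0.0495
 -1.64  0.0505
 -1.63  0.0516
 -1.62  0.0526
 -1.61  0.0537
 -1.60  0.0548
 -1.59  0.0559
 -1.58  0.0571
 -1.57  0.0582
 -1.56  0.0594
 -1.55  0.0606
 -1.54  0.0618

0.0526

σ√T = 0.15 × 0.2887 = 0.0433
ln(S/K) + (r + σ²/2)T = ln(225/210) + (0.024 + 0.15²/2)·0.08333 = 0.0690 + 0.0029 = 0.0719
d₁ = 0.0719 / 0.0433 = 1.6612 which rounds to 1.66
d₂ = d₁ − σ√T = 1.6612 − 0.0433 = 1.6179 which rounds to 1.62
Pr(exercise) under Q = N(−d₂) = N(-1.62) = 0.0526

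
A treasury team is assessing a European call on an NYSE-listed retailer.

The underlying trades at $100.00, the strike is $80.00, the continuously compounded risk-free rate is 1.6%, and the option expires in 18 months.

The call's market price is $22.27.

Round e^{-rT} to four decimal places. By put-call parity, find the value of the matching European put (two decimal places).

$0.37

exp(−rT) = exp(−0.016·1.5) = 0.9763
Put-call parity: C − P = S − K·e^(−rT) = 100 − 80·0.9763 = 100 − 78.1040 = 21.8960
P = C − (C − P) = 22.27 − (21.8960) = 0.3740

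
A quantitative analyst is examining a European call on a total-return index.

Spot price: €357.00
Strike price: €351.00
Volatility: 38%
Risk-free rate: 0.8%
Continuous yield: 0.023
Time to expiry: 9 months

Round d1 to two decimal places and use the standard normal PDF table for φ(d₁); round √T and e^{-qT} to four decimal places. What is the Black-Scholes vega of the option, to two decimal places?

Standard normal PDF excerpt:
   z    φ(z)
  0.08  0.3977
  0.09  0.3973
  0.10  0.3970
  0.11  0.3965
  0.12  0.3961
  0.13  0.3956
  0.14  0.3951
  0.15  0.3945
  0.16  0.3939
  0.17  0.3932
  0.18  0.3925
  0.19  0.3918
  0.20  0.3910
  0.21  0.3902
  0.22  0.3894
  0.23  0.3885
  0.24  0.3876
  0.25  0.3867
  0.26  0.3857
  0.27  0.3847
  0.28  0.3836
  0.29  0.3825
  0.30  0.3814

119.27

σ√T = 0.38 × 0.8660 = 0.3291
ln(S/K) + (r − q + σ²/2)T = ln(357/351) + (0.008 − 0.023 + 0.38²/2)·0.75 = 0.0169 + 0.0429 = 0.0598
d₁ = 0.0598 / 0.3291 = 0.1819 ⇒ 0.18
√T = √0.75 = 0.8660
φ(d₁) = φ(0.18) = 0.3925
e^(−qT) = e^(−0.023·0.75) = 0.9829
vega = S·e^(−qT)·φ(d₁)·√T = 357·0.9829·0.3925·0.8660 = 119.2711
(The put has the same vega.)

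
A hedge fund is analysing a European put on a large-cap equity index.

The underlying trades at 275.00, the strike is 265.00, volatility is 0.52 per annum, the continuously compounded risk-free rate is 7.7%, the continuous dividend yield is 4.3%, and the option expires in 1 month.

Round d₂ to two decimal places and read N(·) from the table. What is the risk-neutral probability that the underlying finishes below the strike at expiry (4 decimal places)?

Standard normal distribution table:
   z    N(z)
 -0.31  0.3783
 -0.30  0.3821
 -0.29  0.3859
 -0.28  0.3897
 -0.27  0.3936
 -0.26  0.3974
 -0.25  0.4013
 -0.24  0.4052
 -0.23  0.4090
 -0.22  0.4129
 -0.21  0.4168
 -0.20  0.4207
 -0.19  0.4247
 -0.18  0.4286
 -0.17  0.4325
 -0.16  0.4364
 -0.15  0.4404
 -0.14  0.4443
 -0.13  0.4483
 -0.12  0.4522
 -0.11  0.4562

0.4247

T = 0.08333;  σ√T = 0.1501
d₁ = [ln(275/265) + (0.077 − 0.043 + 0.52²/2)·0.08333] / 0.1501 = [0.0370 + 0.0141] / 0.1501 = 0.3407 ⇒ 0.34
d₂ = d₁ − σ√T = 0.3407 − 0.1501 = 0.1906 ⇒ 0.19
Risk-neutral Pr[S_T < K] = N(−d₂) = N(-0.19) = 0.4247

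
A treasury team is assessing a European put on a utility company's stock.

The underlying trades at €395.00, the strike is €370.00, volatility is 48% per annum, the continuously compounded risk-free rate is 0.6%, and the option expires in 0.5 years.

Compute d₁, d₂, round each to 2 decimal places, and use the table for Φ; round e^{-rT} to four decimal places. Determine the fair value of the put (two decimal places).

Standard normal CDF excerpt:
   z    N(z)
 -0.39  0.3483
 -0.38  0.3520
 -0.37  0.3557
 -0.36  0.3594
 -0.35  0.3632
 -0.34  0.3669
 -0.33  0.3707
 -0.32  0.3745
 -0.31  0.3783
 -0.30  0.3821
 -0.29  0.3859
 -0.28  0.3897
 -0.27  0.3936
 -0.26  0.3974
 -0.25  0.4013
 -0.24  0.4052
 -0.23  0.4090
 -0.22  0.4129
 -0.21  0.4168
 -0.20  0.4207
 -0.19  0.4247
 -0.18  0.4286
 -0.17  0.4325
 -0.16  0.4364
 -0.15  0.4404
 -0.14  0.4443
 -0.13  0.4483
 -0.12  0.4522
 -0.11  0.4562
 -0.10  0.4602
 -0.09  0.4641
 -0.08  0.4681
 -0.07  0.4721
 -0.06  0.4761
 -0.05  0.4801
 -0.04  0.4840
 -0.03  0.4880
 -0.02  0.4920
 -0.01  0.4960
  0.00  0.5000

σ√T = 0.48 × 0.7071 = 0.3394
d₁ = [ln(395/370) + (0.006 + ½·0.48²)·0.5] / (σ√T) = (0.0654 + 0.0606) / 0.3394 = 0.3712 → 0.37
d₂ = 0.3712 − 0.3394 = 0.0318 → 0.03
e^(−rT) = e^(−0.006·0.5) = 0.9970
N(−d₂) = N(-0.03) = 0.4880;  N(−d₁) = N(-0.37) = 0.3557
P = 370·0.9970·0.4880 − 395·0.3557 = 180.0183 − 140.5015 = 39.5168

€39.52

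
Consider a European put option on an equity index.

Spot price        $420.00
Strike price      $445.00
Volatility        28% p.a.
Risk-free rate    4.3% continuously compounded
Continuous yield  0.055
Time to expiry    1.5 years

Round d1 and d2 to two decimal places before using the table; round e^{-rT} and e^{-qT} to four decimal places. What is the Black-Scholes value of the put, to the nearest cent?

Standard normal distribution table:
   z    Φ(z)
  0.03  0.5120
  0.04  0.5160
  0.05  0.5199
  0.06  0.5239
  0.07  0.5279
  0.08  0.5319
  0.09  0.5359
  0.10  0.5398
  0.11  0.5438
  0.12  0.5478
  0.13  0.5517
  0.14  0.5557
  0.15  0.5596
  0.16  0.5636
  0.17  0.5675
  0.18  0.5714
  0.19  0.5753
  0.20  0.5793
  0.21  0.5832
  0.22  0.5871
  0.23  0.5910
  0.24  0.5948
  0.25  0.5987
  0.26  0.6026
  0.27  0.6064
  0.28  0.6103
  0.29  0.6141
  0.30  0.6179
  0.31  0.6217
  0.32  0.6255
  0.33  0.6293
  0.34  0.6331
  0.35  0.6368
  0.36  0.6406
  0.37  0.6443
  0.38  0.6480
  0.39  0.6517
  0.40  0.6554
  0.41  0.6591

$70.82

σ√T = 0.28·√1.5 = 0.3429
d₁ = [ln(420/445) + (0.043 − 0.055 + 0.28²/2)·1.5] / 0.3429 = [-0.0578 + 0.0408] / 0.3429 = -0.0496 which rounds to -0.05
d₂ = d₁ − σ√T = -0.0496 − 0.3429 = -0.3926 which rounds to -0.39
e^(−qT) = e^(−0.055·1.5) = 0.9208;  e^(−rT) = e^(−0.043·1.5) = 0.9375
N(−d₂) = N(0.39) = 0.6517;  N(−d₁) = N(0.05) = 0.5199
P = 445·0.9375·0.6517 − 420·0.9208·0.5199 = 271.8811 − 201.0640 = 70.8170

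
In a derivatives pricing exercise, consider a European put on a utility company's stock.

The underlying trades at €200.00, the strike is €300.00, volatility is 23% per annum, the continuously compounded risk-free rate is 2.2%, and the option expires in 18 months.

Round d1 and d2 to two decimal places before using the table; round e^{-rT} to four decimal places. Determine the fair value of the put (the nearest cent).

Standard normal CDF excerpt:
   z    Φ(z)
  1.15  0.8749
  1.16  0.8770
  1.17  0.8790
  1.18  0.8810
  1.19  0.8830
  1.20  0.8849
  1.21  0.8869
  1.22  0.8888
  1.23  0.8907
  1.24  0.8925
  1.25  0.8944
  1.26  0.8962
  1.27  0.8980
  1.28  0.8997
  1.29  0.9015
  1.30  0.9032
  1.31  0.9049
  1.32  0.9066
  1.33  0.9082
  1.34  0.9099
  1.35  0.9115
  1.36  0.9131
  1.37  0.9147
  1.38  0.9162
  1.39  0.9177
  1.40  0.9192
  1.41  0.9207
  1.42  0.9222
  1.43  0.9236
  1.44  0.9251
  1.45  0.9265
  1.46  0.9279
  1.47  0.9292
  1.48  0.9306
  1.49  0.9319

€93.12

σ√T = 0.23 × 1.2247 = 0.2817
d₁ = [ln(200/300) + (0.022 + 0.23²/2)·1.5] / 0.2817 = [-0.4055 + 0.0727] / 0.2817 = -1.1814 ≈ -1.18
d₂ = d₁ − σ√T = -1.1814 − 0.2817 = -1.4631 ≈ -1.46
e^(−rT) = e^(−0.022·1.5) = 0.9675
P = 300·0.9675·N(1.46) − 200·N(1.18) = 300·0.9675·0.9279 − 200·0.8810 = 269.3230 − 176.2000 = 93.1230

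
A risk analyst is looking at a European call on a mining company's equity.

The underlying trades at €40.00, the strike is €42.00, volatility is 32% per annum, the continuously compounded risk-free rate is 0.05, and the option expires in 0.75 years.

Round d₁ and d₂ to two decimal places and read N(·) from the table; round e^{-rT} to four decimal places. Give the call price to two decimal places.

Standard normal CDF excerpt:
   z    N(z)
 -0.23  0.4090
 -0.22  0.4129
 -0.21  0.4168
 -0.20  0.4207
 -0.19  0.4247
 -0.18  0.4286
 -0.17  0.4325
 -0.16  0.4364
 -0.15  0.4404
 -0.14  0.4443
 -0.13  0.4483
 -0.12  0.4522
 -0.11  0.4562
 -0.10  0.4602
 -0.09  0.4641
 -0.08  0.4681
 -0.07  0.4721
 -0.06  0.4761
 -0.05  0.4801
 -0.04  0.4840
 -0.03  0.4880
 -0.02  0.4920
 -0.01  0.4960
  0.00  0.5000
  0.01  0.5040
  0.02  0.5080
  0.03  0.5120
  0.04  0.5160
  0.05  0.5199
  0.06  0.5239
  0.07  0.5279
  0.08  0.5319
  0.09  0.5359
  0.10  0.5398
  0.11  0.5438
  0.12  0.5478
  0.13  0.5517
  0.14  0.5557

€4.25

σ√T = 0.32 × 0.8660 = 0.2771
ln(S/K) + (r + σ²/2)T = ln(40/42) + (0.05 + 0.32²/2)·0.75 = -0.0488 + 0.0759 = 0.0271
d₁ = 0.0271 / 0.2771 = 0.0978 → 0.10
d₂ = d₁ − σ√T = 0.0978 − 0.2771 = -0.1793 → -0.18
exp(−rT) = exp(−0.05·0.75) = 0.9632
C = 40·N(0.10) − 42·0.9632·N(-0.18) = 40·0.5398 − 42·0.9632·0.4286 = 21.5920 − 17.3388 = 4.2532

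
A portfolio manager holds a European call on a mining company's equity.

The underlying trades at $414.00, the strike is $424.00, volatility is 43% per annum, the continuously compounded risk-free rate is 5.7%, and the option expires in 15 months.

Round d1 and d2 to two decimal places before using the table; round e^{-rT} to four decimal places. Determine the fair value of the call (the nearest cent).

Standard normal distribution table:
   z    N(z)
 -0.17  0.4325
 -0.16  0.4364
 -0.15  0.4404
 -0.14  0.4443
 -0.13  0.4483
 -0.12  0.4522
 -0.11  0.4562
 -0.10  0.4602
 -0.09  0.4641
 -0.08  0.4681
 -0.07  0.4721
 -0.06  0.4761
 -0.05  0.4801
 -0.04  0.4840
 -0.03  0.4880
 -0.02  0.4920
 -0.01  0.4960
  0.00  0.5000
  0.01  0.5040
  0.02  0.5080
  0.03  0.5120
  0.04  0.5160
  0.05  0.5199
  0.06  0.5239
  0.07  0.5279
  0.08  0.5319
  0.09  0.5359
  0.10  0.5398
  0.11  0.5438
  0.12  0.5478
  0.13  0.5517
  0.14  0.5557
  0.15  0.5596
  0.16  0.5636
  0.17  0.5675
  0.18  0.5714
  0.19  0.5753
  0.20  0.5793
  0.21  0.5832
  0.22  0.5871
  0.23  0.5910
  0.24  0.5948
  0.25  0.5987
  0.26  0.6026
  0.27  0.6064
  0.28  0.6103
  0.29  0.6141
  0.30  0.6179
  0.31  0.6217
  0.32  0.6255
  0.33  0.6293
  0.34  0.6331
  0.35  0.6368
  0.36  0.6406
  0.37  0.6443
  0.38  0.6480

$86.68

σ√T = 0.43 × 1.1180 = 0.4808
d₁ = [ln(414/424) + (0.057 + 0.43²/2)·1.25] / 0.4808 = [-0.0239 + 0.1868] / 0.4808 = 0.3389 which rounds to 0.34
d₂ = d₁ − σ√T = 0.3389 − 0.4808 = -0.1418 which rounds to -0.14
e^(−rT) = e^(−0.057·1.25) = 0.9312
N(d₁) = N(0.34) = 0.6331;  N(d₂) = N(-0.14) = 0.4443
C = 414·0.6331 − 424·0.9312·0.4443 = 262.1034 − 175.4224 = 86.6810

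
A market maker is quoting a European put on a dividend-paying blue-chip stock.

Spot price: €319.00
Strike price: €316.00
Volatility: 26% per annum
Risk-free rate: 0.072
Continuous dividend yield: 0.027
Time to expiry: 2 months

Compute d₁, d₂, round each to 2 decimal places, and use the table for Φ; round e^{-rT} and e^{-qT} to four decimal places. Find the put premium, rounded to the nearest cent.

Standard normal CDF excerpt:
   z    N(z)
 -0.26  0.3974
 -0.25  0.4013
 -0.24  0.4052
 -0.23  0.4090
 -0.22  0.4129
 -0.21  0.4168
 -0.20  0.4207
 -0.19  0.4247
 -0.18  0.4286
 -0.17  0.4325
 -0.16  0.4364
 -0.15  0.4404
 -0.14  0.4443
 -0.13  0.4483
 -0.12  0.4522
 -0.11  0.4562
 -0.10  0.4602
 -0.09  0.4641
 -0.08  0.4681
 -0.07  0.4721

σ√T = 0.26 × 0.4082 = 0.1061
d₁ = [ln(319/316) + (0.072 − 0.027 + ½·0.26²)·0.1667] / (σ√T) = (0.0094 + 0.0131) / 0.1061 = 0.2127 ⇒ 0.21
d₂ = 0.2127 − 0.1061 = 0.1066 ⇒ 0.11
e^(−qT) = e^(−0.027·0.1667) = 0.9955;  e^(−rT) = e^(−0.072·0.1667) = 0.9881
P = 316·0.9881·N(-0.11) − 319·0.9955·N(-0.21) = 316·0.9881·0.4562 − 319·0.9955·0.4168 = 142.4437 − 132.3609 = 10.0828

€10.08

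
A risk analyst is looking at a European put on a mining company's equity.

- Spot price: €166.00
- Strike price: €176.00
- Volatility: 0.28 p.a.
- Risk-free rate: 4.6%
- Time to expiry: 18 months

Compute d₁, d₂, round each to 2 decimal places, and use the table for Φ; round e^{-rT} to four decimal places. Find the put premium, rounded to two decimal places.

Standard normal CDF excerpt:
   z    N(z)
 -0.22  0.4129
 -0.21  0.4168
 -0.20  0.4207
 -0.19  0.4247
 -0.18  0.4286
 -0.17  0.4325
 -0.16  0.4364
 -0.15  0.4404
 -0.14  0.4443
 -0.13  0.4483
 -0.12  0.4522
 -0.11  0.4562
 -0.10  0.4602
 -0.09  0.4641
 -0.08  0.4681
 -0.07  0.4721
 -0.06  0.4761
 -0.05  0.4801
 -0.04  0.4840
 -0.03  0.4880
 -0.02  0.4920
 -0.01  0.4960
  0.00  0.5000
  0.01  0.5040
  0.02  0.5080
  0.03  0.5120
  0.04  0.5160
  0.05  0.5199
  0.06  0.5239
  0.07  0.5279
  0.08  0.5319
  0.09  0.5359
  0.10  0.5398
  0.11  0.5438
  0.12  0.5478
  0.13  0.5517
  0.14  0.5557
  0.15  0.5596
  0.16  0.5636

T = 1.5;  σ√T = 0.3429
ln(S/K) + (r + σ²/2)T = ln(166/176) + (0.046 + 0.28²/2)·1.5 = -0.0585 + 0.1278 = 0.0693
d₁ = 0.0693 / 0.3429 = 0.2021 ≈ 0.20
d₂ = d₁ − σ√T = 0.2021 − 0.3429 = -0.1408 ≈ -0.14
e^(−rT) = e^(−0.046·1.5) = 0.9333
P = 176·0.9333·N(0.14) − 166·N(-0.20) = 176·0.9333·0.5557 − 166·0.4207 = 91.2797 − 69.8362 = 21.4435

€21.44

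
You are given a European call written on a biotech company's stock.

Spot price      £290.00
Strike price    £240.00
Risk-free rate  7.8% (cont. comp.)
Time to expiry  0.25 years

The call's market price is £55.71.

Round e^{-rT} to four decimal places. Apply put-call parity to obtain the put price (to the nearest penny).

exp(−rT) = exp(−0.078·0.25) = 0.9807
Put-call parity: C − P = S − K·e^(−rT) = 290 − 240·0.9807 = 290 − 235.3680 = 54.6320
P = C − (C − P) = 55.71 − (54.6320) = 1.0780

£1.08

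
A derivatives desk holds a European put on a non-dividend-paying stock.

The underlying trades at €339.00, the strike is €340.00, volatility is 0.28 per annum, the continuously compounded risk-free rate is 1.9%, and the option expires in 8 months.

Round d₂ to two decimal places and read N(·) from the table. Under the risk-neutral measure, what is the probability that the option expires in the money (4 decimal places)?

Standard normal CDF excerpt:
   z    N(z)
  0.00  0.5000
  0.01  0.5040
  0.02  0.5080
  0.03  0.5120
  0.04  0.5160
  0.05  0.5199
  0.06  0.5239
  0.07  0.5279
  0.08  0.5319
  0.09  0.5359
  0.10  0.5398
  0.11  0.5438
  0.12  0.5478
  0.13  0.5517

σ√T = 0.28 × 0.8165 = 0.2286
d₁ = [ln(339/340) + (0.019 + ½·0.28²)·0.6667] / (σ√T) = (-0.0029 + 0.0388) / 0.2286 = 0.1568 ≈ 0.16
d₂ = 0.1568 − 0.2286 = -0.0718 ≈ -0.07
Risk-neutral Pr[S_T < K] = N(−d₂) = N(0.07) = 0.5279

0.5279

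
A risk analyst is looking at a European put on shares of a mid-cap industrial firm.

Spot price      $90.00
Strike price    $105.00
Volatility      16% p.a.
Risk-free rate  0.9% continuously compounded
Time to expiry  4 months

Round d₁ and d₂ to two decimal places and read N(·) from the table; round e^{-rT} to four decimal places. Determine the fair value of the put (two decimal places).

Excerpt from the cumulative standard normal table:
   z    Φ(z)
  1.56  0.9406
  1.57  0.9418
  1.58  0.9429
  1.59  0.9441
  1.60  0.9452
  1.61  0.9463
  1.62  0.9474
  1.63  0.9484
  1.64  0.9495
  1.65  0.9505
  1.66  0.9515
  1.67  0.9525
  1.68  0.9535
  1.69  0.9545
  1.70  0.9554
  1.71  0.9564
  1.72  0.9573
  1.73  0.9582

$14.85

σ√T = 0.16·√0.3333 = 0.0924
d₁ = [ln(90/105) + (0.009 + 0.16²/2)·0.3333] / 0.0924 = [-0.1542 + 0.0073] / 0.0924 = -1.5901 → -1.59
d₂ = d₁ − σ√T = -1.5901 − 0.0924 = -1.6824 → -1.68
e^(−rT) = e^(−0.009·0.3333) = 0.9970
N(−d₂) = N(1.68) = 0.9535;  N(−d₁) = N(1.59) = 0.9441
P = 105·0.9970·0.9535 − 90·0.9441 = 99.8171 − 84.9690 = 14.8481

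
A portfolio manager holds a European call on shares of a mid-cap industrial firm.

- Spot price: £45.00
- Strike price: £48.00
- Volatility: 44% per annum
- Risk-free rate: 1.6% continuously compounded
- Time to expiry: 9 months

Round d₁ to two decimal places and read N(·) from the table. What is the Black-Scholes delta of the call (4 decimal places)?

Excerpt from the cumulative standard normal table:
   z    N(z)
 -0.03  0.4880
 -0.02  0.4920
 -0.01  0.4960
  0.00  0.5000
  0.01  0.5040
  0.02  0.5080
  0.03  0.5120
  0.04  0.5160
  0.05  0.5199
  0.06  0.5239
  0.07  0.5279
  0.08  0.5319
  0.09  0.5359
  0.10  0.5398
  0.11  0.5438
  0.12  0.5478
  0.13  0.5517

σ√T = 0.44 × 0.8660 = 0.3811
ln(S/K) + (r + σ²/2)T = ln(45/48) + (0.016 + 0.44²/2)·0.75 = -0.0645 + 0.0846 = 0.0201
d₁ = 0.0201 / 0.3811 = 0.0526 ⇒ 0.05
N(d₁) = N(0.05) = 0.5199
Δ_call = N(d₁) = 0.5199

0.5199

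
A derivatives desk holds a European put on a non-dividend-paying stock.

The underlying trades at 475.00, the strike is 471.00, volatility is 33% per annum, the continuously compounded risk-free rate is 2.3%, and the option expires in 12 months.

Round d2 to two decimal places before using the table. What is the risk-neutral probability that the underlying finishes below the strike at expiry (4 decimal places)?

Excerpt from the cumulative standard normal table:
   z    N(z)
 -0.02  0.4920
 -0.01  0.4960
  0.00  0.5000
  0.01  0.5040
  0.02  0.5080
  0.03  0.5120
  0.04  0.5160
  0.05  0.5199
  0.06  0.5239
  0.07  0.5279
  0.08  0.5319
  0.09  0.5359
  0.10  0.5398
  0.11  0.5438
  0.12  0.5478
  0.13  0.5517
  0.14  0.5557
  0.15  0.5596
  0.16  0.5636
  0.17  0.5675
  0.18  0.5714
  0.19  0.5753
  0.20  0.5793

σ√T = 0.33 × 1.0000 = 0.3300
d₁ = [ln(475/471) + (0.023 + 0.33²/2)·1] / 0.3300 = [0.0085 + 0.0775] / 0.3300 = 0.2603 which rounds to 0.26
d₂ = d₁ − σ√T = 0.2603 − 0.3300 = -0.0697 which rounds to -0.07
Risk-neutral Pr[S_T < K] = N(−d₂) = N(0.07) = 0.5279

0.5279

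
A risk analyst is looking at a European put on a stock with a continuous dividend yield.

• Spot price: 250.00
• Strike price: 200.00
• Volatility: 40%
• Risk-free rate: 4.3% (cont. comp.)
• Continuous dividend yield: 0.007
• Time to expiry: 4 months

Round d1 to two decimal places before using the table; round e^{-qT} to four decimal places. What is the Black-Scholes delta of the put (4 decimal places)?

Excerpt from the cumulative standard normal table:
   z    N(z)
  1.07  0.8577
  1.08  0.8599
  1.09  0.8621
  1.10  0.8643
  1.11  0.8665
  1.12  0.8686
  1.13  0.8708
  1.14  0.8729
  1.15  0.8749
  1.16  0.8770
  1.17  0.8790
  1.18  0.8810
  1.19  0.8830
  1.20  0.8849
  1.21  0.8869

-0.1289

T = 0.3333;  σ√T = 0.2309
d₁ = [ln(250/200) + (0.043 − 0.007 + 0.4²/2)·0.3333] / 0.2309 = [0.2231 + 0.0387] / 0.2309 = 1.1337 which rounds to 1.13
N(d₁) = N(1.13) = 0.8708
Δ_put = e^(−qT)·(N(d₁) − 1) = 0.9977·(0.8708 − 1) = -0.1289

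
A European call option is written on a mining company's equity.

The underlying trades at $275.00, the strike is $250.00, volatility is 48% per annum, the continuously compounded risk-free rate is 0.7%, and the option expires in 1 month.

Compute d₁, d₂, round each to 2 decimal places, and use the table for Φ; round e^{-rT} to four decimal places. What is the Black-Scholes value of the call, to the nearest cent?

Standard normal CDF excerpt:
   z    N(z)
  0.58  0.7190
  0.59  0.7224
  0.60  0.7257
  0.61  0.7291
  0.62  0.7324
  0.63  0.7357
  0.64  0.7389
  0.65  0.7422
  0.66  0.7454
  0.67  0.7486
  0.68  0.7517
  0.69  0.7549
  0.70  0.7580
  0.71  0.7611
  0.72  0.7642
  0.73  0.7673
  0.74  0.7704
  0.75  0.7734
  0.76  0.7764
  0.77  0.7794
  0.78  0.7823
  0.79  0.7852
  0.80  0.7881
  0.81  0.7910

σ√T = 0.48 × 0.2887 = 0.1386
ln(S/K) + (r + σ²/2)T = ln(275/250) + (0.007 + 0.48²/2)·0.08333 = 0.0953 + 0.0102 = 0.1055
d₁ = 0.1055 / 0.1386 = 0.7613 ≈ 0.76
d₂ = d₁ − σ√T = 0.7613 − 0.1386 = 0.6228 ≈ 0.62
e^(−rT) = e^(−0.007·0.08333) = 0.9994
N(d₁) = N(0.76) = 0.7764;  N(d₂) = N(0.62) = 0.7324
C = 275·0.7764 − 250·0.9994·0.7324 = 213.5100 − 182.9901 = 30.5199

$30.52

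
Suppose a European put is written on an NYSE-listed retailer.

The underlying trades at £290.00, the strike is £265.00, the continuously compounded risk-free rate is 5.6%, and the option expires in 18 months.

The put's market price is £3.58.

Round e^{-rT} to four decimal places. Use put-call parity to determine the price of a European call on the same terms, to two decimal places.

e^(−rT) = e^(−0.056·1.5) = 0.9194
Put-call parity: C − P = S − K·e^(−rT) = 290 − 265·0.9194 = 290 − 243.6410 = 46.3590
C = P + (C − P) = 3.58 + (46.3590) = 49.9390

£49.94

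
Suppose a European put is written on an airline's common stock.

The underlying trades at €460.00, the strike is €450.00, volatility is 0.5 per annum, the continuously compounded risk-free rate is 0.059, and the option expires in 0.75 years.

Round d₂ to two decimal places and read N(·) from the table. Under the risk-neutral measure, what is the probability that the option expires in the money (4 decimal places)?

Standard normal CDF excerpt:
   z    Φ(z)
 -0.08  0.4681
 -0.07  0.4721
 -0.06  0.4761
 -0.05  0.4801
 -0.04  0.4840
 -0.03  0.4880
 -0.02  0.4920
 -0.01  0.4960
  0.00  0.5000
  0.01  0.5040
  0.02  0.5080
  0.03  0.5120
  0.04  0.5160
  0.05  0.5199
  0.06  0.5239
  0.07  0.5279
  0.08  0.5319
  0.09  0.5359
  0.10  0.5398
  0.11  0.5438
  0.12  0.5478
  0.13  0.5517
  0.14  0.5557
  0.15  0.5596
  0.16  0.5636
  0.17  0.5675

0.5239

σ√T = 0.5 × 0.8660 = 0.4330
d₁ = [ln(460/450) + (0.059 + 0.5²/2)·0.75] / 0.4330 = [0.0220 + 0.1380] / 0.4330 = 0.3695 ⇒ 0.37
d₂ = d₁ − σ√T = 0.3695 − 0.4330 = -0.0636 ⇒ -0.06
Risk-neutral Pr[S_T < K] = N(−d₂) = N(0.06) = 0.5239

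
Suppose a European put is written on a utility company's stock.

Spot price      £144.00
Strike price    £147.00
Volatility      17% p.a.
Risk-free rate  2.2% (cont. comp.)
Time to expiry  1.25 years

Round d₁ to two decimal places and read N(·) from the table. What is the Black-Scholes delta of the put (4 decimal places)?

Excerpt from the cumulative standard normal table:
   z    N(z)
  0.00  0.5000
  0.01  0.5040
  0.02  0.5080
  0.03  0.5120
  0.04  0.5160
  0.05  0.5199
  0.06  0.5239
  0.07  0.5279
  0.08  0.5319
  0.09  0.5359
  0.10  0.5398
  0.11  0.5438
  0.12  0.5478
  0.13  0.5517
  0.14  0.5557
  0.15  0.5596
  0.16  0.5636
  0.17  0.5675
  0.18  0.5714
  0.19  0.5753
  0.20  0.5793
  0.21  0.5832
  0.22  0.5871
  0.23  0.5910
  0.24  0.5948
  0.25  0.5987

-0.4483

T = 1.25;  σ√T = 0.1901
d₁ = [ln(144/147) + (0.022 + 0.17²/2)·1.25] / 0.1901 = [-0.0206 + 0.0456] / 0.1901 = 0.1312 → 0.13
N(d₁) = N(0.13) = 0.5517
Δ_put = N(d₁) − 1 = 0.5517 − 1 = -0.4483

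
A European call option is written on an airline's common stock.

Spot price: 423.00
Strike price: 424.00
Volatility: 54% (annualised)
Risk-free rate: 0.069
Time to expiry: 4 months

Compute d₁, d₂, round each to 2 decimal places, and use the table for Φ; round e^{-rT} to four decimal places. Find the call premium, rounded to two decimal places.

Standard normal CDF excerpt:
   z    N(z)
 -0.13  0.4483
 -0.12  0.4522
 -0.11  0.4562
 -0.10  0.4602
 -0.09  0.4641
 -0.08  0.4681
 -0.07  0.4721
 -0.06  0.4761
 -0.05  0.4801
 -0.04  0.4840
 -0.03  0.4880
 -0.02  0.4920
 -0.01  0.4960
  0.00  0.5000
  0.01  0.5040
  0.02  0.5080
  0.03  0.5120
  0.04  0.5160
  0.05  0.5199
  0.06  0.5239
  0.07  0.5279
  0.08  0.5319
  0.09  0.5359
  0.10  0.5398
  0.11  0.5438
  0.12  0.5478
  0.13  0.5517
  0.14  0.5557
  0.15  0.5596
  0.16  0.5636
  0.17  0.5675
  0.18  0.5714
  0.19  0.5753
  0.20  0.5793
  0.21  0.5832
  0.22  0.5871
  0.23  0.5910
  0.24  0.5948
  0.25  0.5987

σ√T = 0.54 × 0.5774 = 0.3118
d₁ = [ln(423/424) + (0.069 + ½·0.54²)·0.3333] / (σ√T) = (-0.0024 + 0.0716) / 0.3118 = 0.2221 ≈ 0.22
d₂ = 0.2221 − 0.3118 = -0.0897 ≈ -0.09
e^(−rT) = e^(−0.069·0.3333) = 0.9773
C = 423·N(0.22) − 424·0.9773·N(-0.09) = 423·0.5871 − 424·0.9773·0.4641 = 248.3433 − 192.3115 = 56.0318

56.03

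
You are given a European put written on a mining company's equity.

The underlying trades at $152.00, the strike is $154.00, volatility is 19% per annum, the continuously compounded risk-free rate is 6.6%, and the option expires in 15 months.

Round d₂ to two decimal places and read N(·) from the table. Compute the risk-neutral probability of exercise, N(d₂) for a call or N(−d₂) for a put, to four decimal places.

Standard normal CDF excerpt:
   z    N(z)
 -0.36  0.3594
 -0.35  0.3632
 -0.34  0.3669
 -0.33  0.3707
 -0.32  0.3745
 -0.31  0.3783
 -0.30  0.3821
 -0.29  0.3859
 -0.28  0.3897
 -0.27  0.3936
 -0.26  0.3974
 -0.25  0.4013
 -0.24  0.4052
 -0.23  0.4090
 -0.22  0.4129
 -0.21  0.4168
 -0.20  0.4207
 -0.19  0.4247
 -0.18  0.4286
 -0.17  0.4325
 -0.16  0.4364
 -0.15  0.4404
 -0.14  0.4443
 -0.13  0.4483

0.4129

σ√T = 0.19·√1.25 = 0.2124
d₁ = [ln(152/154) + (0.066 + 0.19²/2)·1.25] / 0.2124 = [-0.0131 + 0.1051] / 0.2124 = 0.4330 → 0.43
d₂ = d₁ − σ√T = 0.4330 − 0.2124 = 0.2206 → 0.22
Risk-neutral Pr[S_T < K] = N(−d₂) = N(-0.22) = 0.4129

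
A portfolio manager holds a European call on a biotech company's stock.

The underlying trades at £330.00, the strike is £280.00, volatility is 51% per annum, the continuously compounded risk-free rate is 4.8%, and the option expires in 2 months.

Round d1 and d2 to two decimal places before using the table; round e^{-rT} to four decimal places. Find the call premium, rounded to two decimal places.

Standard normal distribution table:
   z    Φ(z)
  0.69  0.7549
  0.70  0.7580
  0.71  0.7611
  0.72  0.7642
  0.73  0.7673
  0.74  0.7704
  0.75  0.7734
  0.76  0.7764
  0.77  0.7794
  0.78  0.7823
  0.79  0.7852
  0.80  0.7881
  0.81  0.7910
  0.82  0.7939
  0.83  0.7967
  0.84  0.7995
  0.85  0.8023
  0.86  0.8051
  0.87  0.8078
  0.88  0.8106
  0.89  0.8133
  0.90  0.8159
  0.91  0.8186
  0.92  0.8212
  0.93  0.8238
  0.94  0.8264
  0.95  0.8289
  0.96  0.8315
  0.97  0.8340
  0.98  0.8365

σ√T = 0.51·√0.1667 = 0.2082
d₁ = [ln(330/280) + (0.048 + 0.51²/2)·0.1667] / 0.2082 = [0.1643 + 0.0297] / 0.2082 = 0.9317 ≈ 0.93
d₂ = d₁ − σ√T = 0.9317 − 0.2082 = 0.7235 ≈ 0.72
e^(−rT) = e^(−0.048·0.1667) = 0.9920
N(d₁) = N(0.93) = 0.8238;  N(d₂) = N(0.72) = 0.7642
C = 330·0.8238 − 280·0.9920·0.7642 = 271.8540 − 212.2642 = 59.5898

£59.59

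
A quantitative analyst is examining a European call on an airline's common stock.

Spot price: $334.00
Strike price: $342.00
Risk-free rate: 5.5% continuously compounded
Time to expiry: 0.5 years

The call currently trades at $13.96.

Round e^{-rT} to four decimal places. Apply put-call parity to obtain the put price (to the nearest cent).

$12.69

exp(−rT) = exp(−0.055·0.5) = 0.9729
Put-call parity: C − P = S − K·e^(−rT) = 334 − 342·0.9729 = 334 − 332.7318 = 1.2682
P = C − (C − P) = 13.96 − (1.2682) = 12.6918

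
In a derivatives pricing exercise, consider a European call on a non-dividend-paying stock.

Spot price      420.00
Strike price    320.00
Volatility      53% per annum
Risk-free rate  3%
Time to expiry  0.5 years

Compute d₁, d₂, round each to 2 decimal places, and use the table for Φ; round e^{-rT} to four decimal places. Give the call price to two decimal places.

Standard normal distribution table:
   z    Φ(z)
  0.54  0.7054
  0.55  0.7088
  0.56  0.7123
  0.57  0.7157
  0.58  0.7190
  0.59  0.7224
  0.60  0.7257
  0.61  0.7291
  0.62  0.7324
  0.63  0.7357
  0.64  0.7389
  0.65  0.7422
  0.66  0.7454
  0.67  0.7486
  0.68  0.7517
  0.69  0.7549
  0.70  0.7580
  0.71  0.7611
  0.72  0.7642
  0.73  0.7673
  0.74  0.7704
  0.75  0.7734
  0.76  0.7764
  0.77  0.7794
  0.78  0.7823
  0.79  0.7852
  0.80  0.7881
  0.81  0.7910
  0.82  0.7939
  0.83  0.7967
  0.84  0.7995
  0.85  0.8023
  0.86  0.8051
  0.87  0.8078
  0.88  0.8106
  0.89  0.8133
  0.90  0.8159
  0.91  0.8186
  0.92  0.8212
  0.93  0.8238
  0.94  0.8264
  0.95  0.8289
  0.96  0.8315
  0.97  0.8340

121.49

σ√T = 0.53 × 0.7071 = 0.3748
d₁ = [ln(420/320) + (0.03 + ½·0.53²)·0.5] / (σ√T) = (0.2719 + 0.0852) / 0.3748 = 0.9530 ⇒ 0.95
d₂ = 0.9530 − 0.3748 = 0.5782 ⇒ 0.58
e^(−rT) = e^(−0.03·0.5) = 0.9851
N(d₁) = N(0.95) = 0.8289;  N(d₂) = N(0.58) = 0.7190
C = 420·0.8289 − 320·0.9851·0.7190 = 348.1380 − 226.6518 = 121.4862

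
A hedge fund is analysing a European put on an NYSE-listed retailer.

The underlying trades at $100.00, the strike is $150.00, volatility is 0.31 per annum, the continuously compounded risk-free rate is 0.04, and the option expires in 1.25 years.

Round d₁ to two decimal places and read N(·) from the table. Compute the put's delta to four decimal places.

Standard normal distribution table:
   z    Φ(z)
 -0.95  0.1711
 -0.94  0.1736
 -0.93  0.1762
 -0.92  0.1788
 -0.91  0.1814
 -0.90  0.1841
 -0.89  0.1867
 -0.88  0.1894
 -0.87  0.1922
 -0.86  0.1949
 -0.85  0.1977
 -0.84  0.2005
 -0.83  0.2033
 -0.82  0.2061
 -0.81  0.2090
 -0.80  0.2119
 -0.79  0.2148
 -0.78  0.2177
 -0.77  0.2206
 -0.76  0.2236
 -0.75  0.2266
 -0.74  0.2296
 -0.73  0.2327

T = 1.25;  σ√T = 0.3466
ln(S/K) + (r + σ²/2)T = ln(100/150) + (0.04 + 0.31²/2)·1.25 = -0.4055 + 0.1101 = -0.2954
d₁ = -0.2954 / 0.3466 = -0.8523 ≈ -0.85
N(d₁) = N(-0.85) = 0.1977
Δ_put = N(d₁) − 1 = 0.1977 − 1 = -0.8023

-0.8023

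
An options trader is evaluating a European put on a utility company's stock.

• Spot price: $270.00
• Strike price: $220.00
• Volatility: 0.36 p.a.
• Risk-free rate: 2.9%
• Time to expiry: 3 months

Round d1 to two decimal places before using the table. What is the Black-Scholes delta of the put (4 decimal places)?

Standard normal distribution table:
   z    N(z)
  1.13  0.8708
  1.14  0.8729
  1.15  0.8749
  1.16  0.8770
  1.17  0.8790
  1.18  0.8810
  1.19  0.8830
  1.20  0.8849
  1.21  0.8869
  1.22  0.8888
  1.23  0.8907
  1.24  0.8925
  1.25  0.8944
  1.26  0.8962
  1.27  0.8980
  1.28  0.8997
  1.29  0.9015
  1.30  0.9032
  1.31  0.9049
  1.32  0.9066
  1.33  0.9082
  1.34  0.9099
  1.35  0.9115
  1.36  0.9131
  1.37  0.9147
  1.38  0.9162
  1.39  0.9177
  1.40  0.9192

-0.1020

σ√T = 0.36·√0.25 = 0.1800
d₁ = [ln(270/220) + (0.029 + 0.36²/2)·0.25] / 0.1800 = [0.2048 + 0.0234] / 0.1800 = 1.2680 ≈ 1.27
N(d₁) = N(1.27) = 0.8980
Δ_put = N(d₁) − 1 = 0.8980 − 1 = -0.1020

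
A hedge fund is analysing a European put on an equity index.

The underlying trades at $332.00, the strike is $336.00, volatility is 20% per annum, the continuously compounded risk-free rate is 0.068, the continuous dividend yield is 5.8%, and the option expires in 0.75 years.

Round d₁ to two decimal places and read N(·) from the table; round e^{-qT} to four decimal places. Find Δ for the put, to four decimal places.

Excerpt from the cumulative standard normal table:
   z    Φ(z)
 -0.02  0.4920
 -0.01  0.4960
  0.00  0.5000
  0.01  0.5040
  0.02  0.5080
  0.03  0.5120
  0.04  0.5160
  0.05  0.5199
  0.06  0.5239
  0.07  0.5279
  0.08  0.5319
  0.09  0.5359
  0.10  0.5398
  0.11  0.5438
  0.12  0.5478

σ√T = 0.2·√0.75 = 0.1732
ln(S/K) + (r − q + σ²/2)T = ln(332/336) + (0.068 − 0.058 + 0.2²/2)·0.75 = -0.0120 + 0.0225 = 0.0105
d₁ = 0.0105 / 0.1732 = 0.0608 which rounds to 0.06
N(d₁) = N(0.06) = 0.5239
Δ_put = e^(−qT)·(N(d₁) − 1) = 0.9574·(0.5239 − 1) = -0.4558

-0.4558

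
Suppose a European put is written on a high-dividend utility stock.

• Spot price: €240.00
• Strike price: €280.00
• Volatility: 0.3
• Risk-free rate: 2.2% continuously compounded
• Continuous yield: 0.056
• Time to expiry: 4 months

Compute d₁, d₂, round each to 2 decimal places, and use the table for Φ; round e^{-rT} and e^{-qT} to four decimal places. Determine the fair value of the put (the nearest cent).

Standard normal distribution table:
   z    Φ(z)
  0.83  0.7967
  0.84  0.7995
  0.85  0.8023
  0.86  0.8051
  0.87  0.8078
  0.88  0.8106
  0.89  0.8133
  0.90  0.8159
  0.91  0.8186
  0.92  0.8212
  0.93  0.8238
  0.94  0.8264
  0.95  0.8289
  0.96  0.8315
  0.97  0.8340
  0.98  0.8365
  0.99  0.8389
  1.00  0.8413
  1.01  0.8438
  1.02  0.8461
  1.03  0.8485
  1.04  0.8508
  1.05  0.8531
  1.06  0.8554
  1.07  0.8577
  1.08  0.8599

σ√T = 0.3 × 0.5774 = 0.1732
d₁ = [ln(240/280) + (0.022 − 0.056 + 0.3²/2)·0.3333] / 0.1732 = [-0.1542 + 0.0037] / 0.1732 = -0.8688 which rounds to -0.87
d₂ = d₁ − σ√T = -0.8688 − 0.1732 = -1.0420 which rounds to -1.04
e^(−qT) = e^(−0.056·0.3333) = 0.9815;  e^(−rT) = e^(−0.022·0.3333) = 0.9927
N(−d₂) = N(1.04) = 0.8508;  N(−d₁) = N(0.87) = 0.8078
P = 280·0.9927·0.8508 − 240·0.9815·0.8078 = 236.4850 − 190.2854 = 46.1996

€46.20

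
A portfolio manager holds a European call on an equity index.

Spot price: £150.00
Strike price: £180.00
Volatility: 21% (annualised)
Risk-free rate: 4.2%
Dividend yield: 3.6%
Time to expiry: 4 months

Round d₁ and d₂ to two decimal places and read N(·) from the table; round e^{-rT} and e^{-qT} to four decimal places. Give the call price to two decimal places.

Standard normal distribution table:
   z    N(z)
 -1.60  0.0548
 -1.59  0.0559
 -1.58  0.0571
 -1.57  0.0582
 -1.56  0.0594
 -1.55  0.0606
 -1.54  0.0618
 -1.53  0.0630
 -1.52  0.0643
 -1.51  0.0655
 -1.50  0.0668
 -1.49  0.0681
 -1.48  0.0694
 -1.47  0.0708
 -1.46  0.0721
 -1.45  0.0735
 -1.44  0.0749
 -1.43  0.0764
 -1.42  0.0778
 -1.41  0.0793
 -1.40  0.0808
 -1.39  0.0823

£0.57

σ√T = 0.21 × 0.5774 = 0.1212
d₁ = [ln(150/180) + (0.042 − 0.036 + 0.21²/2)·0.3333] / 0.1212 = [-0.1823 + 0.0094] / 0.1212 = -1.4266 → -1.43
d₂ = d₁ − σ√T = -1.4266 − 0.1212 = -1.5479 → -1.55
exp(−qT) = exp(−0.036·0.3333) = 0.9881;  exp(−rT) = exp(−0.042·0.3333) = 0.9861
N(d₁) = N(-1.43) = 0.0764;  N(d₂) = N(-1.55) = 0.0606
C = 150·0.9881·0.0764 − 180·0.9861·0.0606 = 11.3236 − 10.7564 = 0.5672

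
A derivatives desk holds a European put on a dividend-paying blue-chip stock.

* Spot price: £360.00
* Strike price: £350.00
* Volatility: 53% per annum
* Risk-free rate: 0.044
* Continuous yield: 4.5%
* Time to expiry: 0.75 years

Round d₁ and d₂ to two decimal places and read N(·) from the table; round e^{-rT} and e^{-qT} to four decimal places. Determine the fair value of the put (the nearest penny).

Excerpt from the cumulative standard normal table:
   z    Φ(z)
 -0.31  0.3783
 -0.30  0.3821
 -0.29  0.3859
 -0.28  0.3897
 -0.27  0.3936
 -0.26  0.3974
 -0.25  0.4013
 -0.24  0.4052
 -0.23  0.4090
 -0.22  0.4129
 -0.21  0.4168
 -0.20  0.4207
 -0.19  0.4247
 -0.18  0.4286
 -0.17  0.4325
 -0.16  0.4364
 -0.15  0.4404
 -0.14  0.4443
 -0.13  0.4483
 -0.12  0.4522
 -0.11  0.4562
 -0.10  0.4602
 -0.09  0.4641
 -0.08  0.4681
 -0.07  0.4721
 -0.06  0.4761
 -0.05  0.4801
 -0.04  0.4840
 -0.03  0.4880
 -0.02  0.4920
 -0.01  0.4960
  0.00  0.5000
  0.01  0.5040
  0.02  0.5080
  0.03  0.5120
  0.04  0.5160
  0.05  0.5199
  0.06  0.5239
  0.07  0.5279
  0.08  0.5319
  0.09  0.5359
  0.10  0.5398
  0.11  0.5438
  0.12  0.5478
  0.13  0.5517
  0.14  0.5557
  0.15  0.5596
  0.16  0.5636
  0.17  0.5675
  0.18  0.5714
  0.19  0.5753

£57.86

σ√T = 0.53·√0.75 = 0.4590
d₁ = [ln(360/350) + (0.044 − 0.045 + ½·0.53²)·0.75] / (σ√T) = (0.0282 + 0.1046) / 0.4590 = 0.2892 which rounds to 0.29
d₂ = 0.2892 − 0.4590 = -0.1698 which rounds to -0.17
exp(−qT) = exp(−0.045·0.75) = 0.9668;  exp(−rT) = exp(−0.044·0.75) = 0.9675
P = 350·0.9675·N(0.17) − 360·0.9668·N(-0.29) = 350·0.9675·0.5675 − 360·0.9668·0.3859 = 192.1697 − 134.3117 = 57.8580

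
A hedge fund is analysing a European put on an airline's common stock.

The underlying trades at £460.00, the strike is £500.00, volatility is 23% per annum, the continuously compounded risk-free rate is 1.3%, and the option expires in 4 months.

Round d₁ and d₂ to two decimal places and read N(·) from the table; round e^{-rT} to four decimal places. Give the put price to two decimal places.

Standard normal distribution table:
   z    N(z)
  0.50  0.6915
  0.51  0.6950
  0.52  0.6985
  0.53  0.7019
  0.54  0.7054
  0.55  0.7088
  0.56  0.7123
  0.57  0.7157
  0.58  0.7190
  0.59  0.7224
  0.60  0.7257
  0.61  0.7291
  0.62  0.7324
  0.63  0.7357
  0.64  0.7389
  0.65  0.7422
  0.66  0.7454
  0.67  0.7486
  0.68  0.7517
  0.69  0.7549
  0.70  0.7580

σ√T = 0.23·√0.3333 = 0.1328
d₁ = [ln(460/500) + (0.013 + 0.23²/2)·0.3333] / 0.1328 = [-0.0834 + 0.0131] / 0.1328 = -0.5289 ⇒ -0.53
d₂ = d₁ − σ√T = -0.5289 − 0.1328 = -0.6617 ⇒ -0.66
exp(−rT) = exp(−0.013·0.3333) = 0.9957
N(−d₂) = N(0.66) = 0.7454;  N(−d₁) = N(0.53) = 0.7019
P = 500·0.9957·0.7454 − 460·0.7019 = 371.0974 − 322.8740 = 48.2234

£48.22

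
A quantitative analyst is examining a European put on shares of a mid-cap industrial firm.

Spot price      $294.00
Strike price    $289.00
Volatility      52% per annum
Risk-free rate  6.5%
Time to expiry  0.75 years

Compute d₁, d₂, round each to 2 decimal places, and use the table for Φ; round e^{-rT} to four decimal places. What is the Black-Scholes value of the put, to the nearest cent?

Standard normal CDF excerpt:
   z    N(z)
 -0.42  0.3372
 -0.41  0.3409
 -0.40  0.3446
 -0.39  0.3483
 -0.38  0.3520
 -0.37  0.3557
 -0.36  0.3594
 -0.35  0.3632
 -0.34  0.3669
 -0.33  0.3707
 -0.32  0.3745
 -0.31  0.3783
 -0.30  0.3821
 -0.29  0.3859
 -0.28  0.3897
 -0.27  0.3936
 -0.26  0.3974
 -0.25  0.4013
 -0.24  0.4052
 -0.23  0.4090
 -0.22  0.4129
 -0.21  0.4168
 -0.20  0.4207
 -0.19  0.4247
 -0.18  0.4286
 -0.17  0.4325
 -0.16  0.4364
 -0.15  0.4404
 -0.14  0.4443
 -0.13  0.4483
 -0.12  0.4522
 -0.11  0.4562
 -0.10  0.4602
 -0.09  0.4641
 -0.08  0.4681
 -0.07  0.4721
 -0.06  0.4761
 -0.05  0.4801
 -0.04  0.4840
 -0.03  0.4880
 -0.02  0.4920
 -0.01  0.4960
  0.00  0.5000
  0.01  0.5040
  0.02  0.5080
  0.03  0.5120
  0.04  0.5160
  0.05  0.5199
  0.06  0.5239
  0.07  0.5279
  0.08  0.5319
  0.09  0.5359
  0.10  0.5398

σ√T = 0.52 × 0.8660 = 0.4503
ln(S/K) + (r + σ²/2)T = ln(294/289) + (0.065 + 0.52²/2)·0.75 = 0.0172 + 0.1502 = 0.1673
d₁ = 0.1673 / 0.4503 = 0.3715 ≈ 0.37
d₂ = d₁ − σ√T = 0.3715 − 0.4503 = -0.0788 ≈ -0.08
exp(−rT) = exp(−0.065·0.75) = 0.9524
N(−d₂) = N(0.08) = 0.5319;  N(−d₁) = N(-0.37) = 0.3557
P = 289·0.9524·0.5319 − 294·0.3557 = 146.4021 − 104.5758 = 41.8263

$41.83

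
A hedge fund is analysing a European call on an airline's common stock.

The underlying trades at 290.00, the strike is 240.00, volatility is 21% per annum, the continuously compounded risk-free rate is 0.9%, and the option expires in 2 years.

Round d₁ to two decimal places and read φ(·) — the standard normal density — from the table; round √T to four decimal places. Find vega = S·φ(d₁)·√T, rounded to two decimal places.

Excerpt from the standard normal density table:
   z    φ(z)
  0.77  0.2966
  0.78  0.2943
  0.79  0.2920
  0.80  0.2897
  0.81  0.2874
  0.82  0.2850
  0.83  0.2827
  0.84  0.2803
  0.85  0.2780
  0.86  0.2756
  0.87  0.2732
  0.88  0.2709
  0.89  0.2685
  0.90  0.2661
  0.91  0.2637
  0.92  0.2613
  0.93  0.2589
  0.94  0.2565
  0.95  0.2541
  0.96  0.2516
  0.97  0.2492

114.01

σ√T = 0.21·√2 = 0.2970
d₁ = [ln(290/240) + (0.009 + 0.21²/2)·2] / 0.2970 = [0.1892 + 0.0621] / 0.2970 = 0.8463 ⇒ 0.85
√T = √2 = 1.4142
φ(d₁) = φ(0.85) = 0.2780
vega = S·φ(d₁)·√T = 290·0.2780·1.4142 = 114.0128
(The put has the same vega.)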